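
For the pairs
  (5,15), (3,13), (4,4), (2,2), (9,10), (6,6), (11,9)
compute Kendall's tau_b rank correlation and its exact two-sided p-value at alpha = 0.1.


Step 1: Enumerate the 21 unordered pairs (i,j) with i<j and classify each by sign(x_j-x_i) * sign(y_j-y_i).
  (1,2):dx=-2,dy=-2->C; (1,3):dx=-1,dy=-11->C; (1,4):dx=-3,dy=-13->C; (1,5):dx=+4,dy=-5->D
  (1,6):dx=+1,dy=-9->D; (1,7):dx=+6,dy=-6->D; (2,3):dx=+1,dy=-9->D; (2,4):dx=-1,dy=-11->C
  (2,5):dx=+6,dy=-3->D; (2,6):dx=+3,dy=-7->D; (2,7):dx=+8,dy=-4->D; (3,4):dx=-2,dy=-2->C
  (3,5):dx=+5,dy=+6->C; (3,6):dx=+2,dy=+2->C; (3,7):dx=+7,dy=+5->C; (4,5):dx=+7,dy=+8->C
  (4,6):dx=+4,dy=+4->C; (4,7):dx=+9,dy=+7->C; (5,6):dx=-3,dy=-4->C; (5,7):dx=+2,dy=-1->D
  (6,7):dx=+5,dy=+3->C
Step 2: C = 13, D = 8, total pairs = 21.
Step 3: tau = (C - D)/(n(n-1)/2) = (13 - 8)/21 = 0.238095.
Step 4: Exact two-sided p-value (enumerate n! = 5040 permutations of y under H0): p = 0.561905.
Step 5: alpha = 0.1. fail to reject H0.

tau_b = 0.2381 (C=13, D=8), p = 0.561905, fail to reject H0.


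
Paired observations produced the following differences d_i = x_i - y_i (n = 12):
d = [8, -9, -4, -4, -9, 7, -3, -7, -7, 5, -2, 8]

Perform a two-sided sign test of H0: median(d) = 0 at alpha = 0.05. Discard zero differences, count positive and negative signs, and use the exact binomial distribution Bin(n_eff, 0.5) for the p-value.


Step 1: Discard zero differences. Original n = 12; n_eff = number of nonzero differences = 12.
Nonzero differences (with sign): +8, -9, -4, -4, -9, +7, -3, -7, -7, +5, -2, +8
Step 2: Count signs: positive = 4, negative = 8.
Step 3: Under H0: P(positive) = 0.5, so the number of positives S ~ Bin(12, 0.5).
Step 4: Two-sided exact p-value = sum of Bin(12,0.5) probabilities at or below the observed probability = 0.387695.
Step 5: alpha = 0.05. fail to reject H0.

n_eff = 12, pos = 4, neg = 8, p = 0.387695, fail to reject H0.


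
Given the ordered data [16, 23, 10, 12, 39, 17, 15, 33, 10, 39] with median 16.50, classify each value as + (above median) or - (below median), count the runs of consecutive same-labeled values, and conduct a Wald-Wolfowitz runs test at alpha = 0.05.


Step 1: Compute median = 16.50; label A = above, B = below.
Labels in order: BABBAABABA  (n_A = 5, n_B = 5)
Step 2: Count runs R = 8.
Step 3: Under H0 (random ordering), E[R] = 2*n_A*n_B/(n_A+n_B) + 1 = 2*5*5/10 + 1 = 6.0000.
        Var[R] = 2*n_A*n_B*(2*n_A*n_B - n_A - n_B) / ((n_A+n_B)^2 * (n_A+n_B-1)) = 2000/900 = 2.2222.
        SD[R] = 1.4907.
Step 4: Continuity-corrected z = (R - 0.5 - E[R]) / SD[R] = (8 - 0.5 - 6.0000) / 1.4907 = 1.0062.
Step 5: Two-sided p-value via normal approximation = 2*(1 - Phi(|z|)) = 0.314305.
Step 6: alpha = 0.05. fail to reject H0.

R = 8, z = 1.0062, p = 0.314305, fail to reject H0.


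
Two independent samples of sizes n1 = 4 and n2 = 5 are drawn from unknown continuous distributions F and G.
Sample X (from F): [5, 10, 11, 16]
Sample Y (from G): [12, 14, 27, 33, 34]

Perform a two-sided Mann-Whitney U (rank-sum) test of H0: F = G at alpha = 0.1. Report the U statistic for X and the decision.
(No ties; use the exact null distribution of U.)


Step 1: Combine and sort all 9 observations; assign midranks.
sorted (value, group): (5,X), (10,X), (11,X), (12,Y), (14,Y), (16,X), (27,Y), (33,Y), (34,Y)
ranks: 5->1, 10->2, 11->3, 12->4, 14->5, 16->6, 27->7, 33->8, 34->9
Step 2: Rank sum for X: R1 = 1 + 2 + 3 + 6 = 12.
Step 3: U_X = R1 - n1(n1+1)/2 = 12 - 4*5/2 = 12 - 10 = 2.
       U_Y = n1*n2 - U_X = 20 - 2 = 18.
Step 4: No ties, so the exact null distribution of U (based on enumerating the C(9,4) = 126 equally likely rank assignments) gives the two-sided p-value.
Step 5: p-value = 0.063492; compare to alpha = 0.1. reject H0.

U_X = 2, p = 0.063492, reject H0 at alpha = 0.1.


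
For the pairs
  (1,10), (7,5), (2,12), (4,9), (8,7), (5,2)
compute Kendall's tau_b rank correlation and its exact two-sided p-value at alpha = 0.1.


Step 1: Enumerate the 15 unordered pairs (i,j) with i<j and classify each by sign(x_j-x_i) * sign(y_j-y_i).
  (1,2):dx=+6,dy=-5->D; (1,3):dx=+1,dy=+2->C; (1,4):dx=+3,dy=-1->D; (1,5):dx=+7,dy=-3->D
  (1,6):dx=+4,dy=-8->D; (2,3):dx=-5,dy=+7->D; (2,4):dx=-3,dy=+4->D; (2,5):dx=+1,dy=+2->C
  (2,6):dx=-2,dy=-3->C; (3,4):dx=+2,dy=-3->D; (3,5):dx=+6,dy=-5->D; (3,6):dx=+3,dy=-10->D
  (4,5):dx=+4,dy=-2->D; (4,6):dx=+1,dy=-7->D; (5,6):dx=-3,dy=-5->C
Step 2: C = 4, D = 11, total pairs = 15.
Step 3: tau = (C - D)/(n(n-1)/2) = (4 - 11)/15 = -0.466667.
Step 4: Exact two-sided p-value (enumerate n! = 720 permutations of y under H0): p = 0.272222.
Step 5: alpha = 0.1. fail to reject H0.

tau_b = -0.4667 (C=4, D=11), p = 0.272222, fail to reject H0.


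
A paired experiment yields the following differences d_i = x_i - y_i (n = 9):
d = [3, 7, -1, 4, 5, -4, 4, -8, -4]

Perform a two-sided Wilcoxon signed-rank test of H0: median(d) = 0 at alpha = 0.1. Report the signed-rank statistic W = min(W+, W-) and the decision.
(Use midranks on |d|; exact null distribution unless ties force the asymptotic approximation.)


Step 1: Drop any zero differences (none here) and take |d_i|.
|d| = [3, 7, 1, 4, 5, 4, 4, 8, 4]
Step 2: Midrank |d_i| (ties get averaged ranks).
ranks: |3|->2, |7|->8, |1|->1, |4|->4.5, |5|->7, |4|->4.5, |4|->4.5, |8|->9, |4|->4.5
Step 3: Attach original signs; sum ranks with positive sign and with negative sign.
W+ = 2 + 8 + 4.5 + 7 + 4.5 = 26
W- = 1 + 4.5 + 9 + 4.5 = 19
(Check: W+ + W- = 45 should equal n(n+1)/2 = 45.)
Step 4: Test statistic W = min(W+, W-) = 19.
Step 5: Ties in |d|, so use the tie-corrected normal approximation.
        E[W] = n(n+1)/4 = 9*10/4 = 22.5.
        Tie groups: |d|=4 (t=4); sum(t^3 - t) = 60.
        Var[W] = n(n+1)(2n+1)/24 - sum(t^3-t)/48 = 1710/24 - 60/48 = 70.
        z = (W - E[W]) / sqrt(Var[W]) = (19 - 22.5) / 8.3666 = -0.4183.
        Two-sided p = 2*Phi(z) = 0.675706.
Step 6: alpha = 0.1. fail to reject H0.

W+ = 26, W- = 19, W = min = 19, p = 0.675706, fail to reject H0.


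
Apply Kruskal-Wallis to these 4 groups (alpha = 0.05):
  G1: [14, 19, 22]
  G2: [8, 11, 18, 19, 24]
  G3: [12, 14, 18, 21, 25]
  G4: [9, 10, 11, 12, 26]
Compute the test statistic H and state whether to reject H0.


Step 1: Combine all N = 18 observations and assign midranks.
sorted (value, group, rank): (8,G2,1), (9,G4,2), (10,G4,3), (11,G2,4.5), (11,G4,4.5), (12,G3,6.5), (12,G4,6.5), (14,G1,8.5), (14,G3,8.5), (18,G2,10.5), (18,G3,10.5), (19,G1,12.5), (19,G2,12.5), (21,G3,14), (22,G1,15), (24,G2,16), (25,G3,17), (26,G4,18)
Step 2: Sum ranks within each group.
R_1 = 36 (n_1 = 3)
R_2 = 44.5 (n_2 = 5)
R_3 = 56.5 (n_3 = 5)
R_4 = 34 (n_4 = 5)
Step 3: H = 12/(N(N+1)) * sum(R_i^2/n_i) - 3(N+1)
     = 12/(18*19) * (36^2/3 + 44.5^2/5 + 56.5^2/5 + 34^2/5) - 3*19
     = 0.035088 * 1697.7 - 57
     = 2.568421.
Step 4: Ties present; correction factor C = 1 - 30/(18^3 - 18) = 0.994840. Corrected H = 2.568421 / 0.994840 = 2.581743.
Step 5: Under H0, H ~ chi^2(3); p-value = 0.460699.
Step 6: alpha = 0.05. fail to reject H0.

H = 2.5817, df = 3, p = 0.460699, fail to reject H0.


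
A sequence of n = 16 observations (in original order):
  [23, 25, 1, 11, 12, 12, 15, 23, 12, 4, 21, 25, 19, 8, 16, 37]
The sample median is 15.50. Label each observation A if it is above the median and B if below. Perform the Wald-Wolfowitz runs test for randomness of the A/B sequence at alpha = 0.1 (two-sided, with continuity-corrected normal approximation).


Step 1: Compute median = 15.50; label A = above, B = below.
Labels in order: AABBBBBABBAAABAA  (n_A = 8, n_B = 8)
Step 2: Count runs R = 7.
Step 3: Under H0 (random ordering), E[R] = 2*n_A*n_B/(n_A+n_B) + 1 = 2*8*8/16 + 1 = 9.0000.
        Var[R] = 2*n_A*n_B*(2*n_A*n_B - n_A - n_B) / ((n_A+n_B)^2 * (n_A+n_B-1)) = 14336/3840 = 3.7333.
        SD[R] = 1.9322.
Step 4: Continuity-corrected z = (R + 0.5 - E[R]) / SD[R] = (7 + 0.5 - 9.0000) / 1.9322 = -0.7763.
Step 5: Two-sided p-value via normal approximation = 2*(1 - Phi(|z|)) = 0.437558.
Step 6: alpha = 0.1. fail to reject H0.

R = 7, z = -0.7763, p = 0.437558, fail to reject H0.


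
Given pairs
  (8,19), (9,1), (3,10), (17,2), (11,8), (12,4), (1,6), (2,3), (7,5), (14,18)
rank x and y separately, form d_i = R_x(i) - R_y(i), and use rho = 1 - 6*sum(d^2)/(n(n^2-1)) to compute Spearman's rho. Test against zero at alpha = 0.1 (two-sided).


Step 1: Rank x and y separately (midranks; no ties here).
rank(x): 8->5, 9->6, 3->3, 17->10, 11->7, 12->8, 1->1, 2->2, 7->4, 14->9
rank(y): 19->10, 1->1, 10->8, 2->2, 8->7, 4->4, 6->6, 3->3, 5->5, 18->9
Step 2: d_i = R_x(i) - R_y(i); compute d_i^2.
  (5-10)^2=25, (6-1)^2=25, (3-8)^2=25, (10-2)^2=64, (7-7)^2=0, (8-4)^2=16, (1-6)^2=25, (2-3)^2=1, (4-5)^2=1, (9-9)^2=0
sum(d^2) = 182.
Step 3: rho = 1 - 6*182 / (10*(10^2 - 1)) = 1 - 1092/990 = -0.103030.
Step 4: Under H0, t = rho * sqrt((n-2)/(1-rho^2)) = -0.2930 ~ t(8).
Step 5: Two-sided p-value from the t-distribution with 8 df = 0.776998.
Step 6: alpha = 0.1. fail to reject H0.

rho = -0.1030, p = 0.776998, fail to reject H0 at alpha = 0.1.


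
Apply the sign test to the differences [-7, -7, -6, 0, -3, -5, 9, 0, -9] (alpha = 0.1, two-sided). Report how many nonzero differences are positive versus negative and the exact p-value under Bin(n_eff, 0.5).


Step 1: Discard zero differences. Original n = 9; n_eff = number of nonzero differences = 7.
Nonzero differences (with sign): -7, -7, -6, -3, -5, +9, -9
Step 2: Count signs: positive = 1, negative = 6.
Step 3: Under H0: P(positive) = 0.5, so the number of positives S ~ Bin(7, 0.5).
Step 4: Two-sided exact p-value = sum of Bin(7,0.5) probabilities at or below the observed probability = 0.125000.
Step 5: alpha = 0.1. fail to reject H0.

n_eff = 7, pos = 1, neg = 6, p = 0.125000, fail to reject H0.


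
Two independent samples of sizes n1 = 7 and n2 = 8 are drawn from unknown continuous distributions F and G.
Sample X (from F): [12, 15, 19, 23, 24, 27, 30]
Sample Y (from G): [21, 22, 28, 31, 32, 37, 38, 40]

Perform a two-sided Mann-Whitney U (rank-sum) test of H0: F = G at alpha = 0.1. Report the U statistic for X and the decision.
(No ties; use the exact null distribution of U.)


Step 1: Combine and sort all 15 observations; assign midranks.
sorted (value, group): (12,X), (15,X), (19,X), (21,Y), (22,Y), (23,X), (24,X), (27,X), (28,Y), (30,X), (31,Y), (32,Y), (37,Y), (38,Y), (40,Y)
ranks: 12->1, 15->2, 19->3, 21->4, 22->5, 23->6, 24->7, 27->8, 28->9, 30->10, 31->11, 32->12, 37->13, 38->14, 40->15
Step 2: Rank sum for X: R1 = 1 + 2 + 3 + 6 + 7 + 8 + 10 = 37.
Step 3: U_X = R1 - n1(n1+1)/2 = 37 - 7*8/2 = 37 - 28 = 9.
       U_Y = n1*n2 - U_X = 56 - 9 = 47.
Step 4: No ties, so the exact null distribution of U (based on enumerating the C(15,7) = 6435 equally likely rank assignments) gives the two-sided p-value.
Step 5: p-value = 0.028904; compare to alpha = 0.1. reject H0.

U_X = 9, p = 0.028904, reject H0 at alpha = 0.1.


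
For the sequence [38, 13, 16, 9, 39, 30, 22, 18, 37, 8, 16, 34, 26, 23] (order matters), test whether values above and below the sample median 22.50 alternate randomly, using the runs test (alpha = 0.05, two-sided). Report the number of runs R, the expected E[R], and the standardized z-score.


Step 1: Compute median = 22.50; label A = above, B = below.
Labels in order: ABBBAABBABBAAA  (n_A = 7, n_B = 7)
Step 2: Count runs R = 7.
Step 3: Under H0 (random ordering), E[R] = 2*n_A*n_B/(n_A+n_B) + 1 = 2*7*7/14 + 1 = 8.0000.
        Var[R] = 2*n_A*n_B*(2*n_A*n_B - n_A - n_B) / ((n_A+n_B)^2 * (n_A+n_B-1)) = 8232/2548 = 3.2308.
        SD[R] = 1.7974.
Step 4: Continuity-corrected z = (R + 0.5 - E[R]) / SD[R] = (7 + 0.5 - 8.0000) / 1.7974 = -0.2782.
Step 5: Two-sided p-value via normal approximation = 2*(1 - Phi(|z|)) = 0.780879.
Step 6: alpha = 0.05. fail to reject H0.

R = 7, z = -0.2782, p = 0.780879, fail to reject H0.


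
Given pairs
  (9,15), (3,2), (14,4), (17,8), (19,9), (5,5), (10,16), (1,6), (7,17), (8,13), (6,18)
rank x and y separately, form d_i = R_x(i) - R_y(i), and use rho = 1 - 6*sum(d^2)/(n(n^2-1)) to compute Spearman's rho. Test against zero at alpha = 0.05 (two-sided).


Step 1: Rank x and y separately (midranks; no ties here).
rank(x): 9->7, 3->2, 14->9, 17->10, 19->11, 5->3, 10->8, 1->1, 7->5, 8->6, 6->4
rank(y): 15->8, 2->1, 4->2, 8->5, 9->6, 5->3, 16->9, 6->4, 17->10, 13->7, 18->11
Step 2: d_i = R_x(i) - R_y(i); compute d_i^2.
  (7-8)^2=1, (2-1)^2=1, (9-2)^2=49, (10-5)^2=25, (11-6)^2=25, (3-3)^2=0, (8-9)^2=1, (1-4)^2=9, (5-10)^2=25, (6-7)^2=1, (4-11)^2=49
sum(d^2) = 186.
Step 3: rho = 1 - 6*186 / (11*(11^2 - 1)) = 1 - 1116/1320 = 0.154545.
Step 4: Under H0, t = rho * sqrt((n-2)/(1-rho^2)) = 0.4693 ~ t(9).
Step 5: Two-sided p-value from the t-distribution with 9 df = 0.650034.
Step 6: alpha = 0.05. fail to reject H0.

rho = 0.1545, p = 0.650034, fail to reject H0 at alpha = 0.05.


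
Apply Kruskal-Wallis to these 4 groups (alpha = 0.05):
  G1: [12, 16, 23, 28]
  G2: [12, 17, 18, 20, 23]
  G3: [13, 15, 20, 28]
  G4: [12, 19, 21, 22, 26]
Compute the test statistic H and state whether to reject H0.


Step 1: Combine all N = 18 observations and assign midranks.
sorted (value, group, rank): (12,G1,2), (12,G2,2), (12,G4,2), (13,G3,4), (15,G3,5), (16,G1,6), (17,G2,7), (18,G2,8), (19,G4,9), (20,G2,10.5), (20,G3,10.5), (21,G4,12), (22,G4,13), (23,G1,14.5), (23,G2,14.5), (26,G4,16), (28,G1,17.5), (28,G3,17.5)
Step 2: Sum ranks within each group.
R_1 = 40 (n_1 = 4)
R_2 = 42 (n_2 = 5)
R_3 = 37 (n_3 = 4)
R_4 = 52 (n_4 = 5)
Step 3: H = 12/(N(N+1)) * sum(R_i^2/n_i) - 3(N+1)
     = 12/(18*19) * (40^2/4 + 42^2/5 + 37^2/4 + 52^2/5) - 3*19
     = 0.035088 * 1635.85 - 57
     = 0.398246.
Step 4: Ties present; correction factor C = 1 - 42/(18^3 - 18) = 0.992776. Corrected H = 0.398246 / 0.992776 = 0.401143.
Step 5: Under H0, H ~ chi^2(3); p-value = 0.940006.
Step 6: alpha = 0.05. fail to reject H0.

H = 0.4011, df = 3, p = 0.940006, fail to reject H0.


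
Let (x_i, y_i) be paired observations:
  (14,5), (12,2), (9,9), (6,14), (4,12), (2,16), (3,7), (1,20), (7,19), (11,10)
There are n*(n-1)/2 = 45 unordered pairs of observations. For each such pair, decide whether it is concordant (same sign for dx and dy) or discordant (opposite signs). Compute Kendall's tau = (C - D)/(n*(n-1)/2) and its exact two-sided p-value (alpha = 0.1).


Step 1: Enumerate the 45 unordered pairs (i,j) with i<j and classify each by sign(x_j-x_i) * sign(y_j-y_i).
  (1,2):dx=-2,dy=-3->C; (1,3):dx=-5,dy=+4->D; (1,4):dx=-8,dy=+9->D; (1,5):dx=-10,dy=+7->D
  (1,6):dx=-12,dy=+11->D; (1,7):dx=-11,dy=+2->D; (1,8):dx=-13,dy=+15->D; (1,9):dx=-7,dy=+14->D
  (1,10):dx=-3,dy=+5->D; (2,3):dx=-3,dy=+7->D; (2,4):dx=-6,dy=+12->D; (2,5):dx=-8,dy=+10->D
  (2,6):dx=-10,dy=+14->D; (2,7):dx=-9,dy=+5->D; (2,8):dx=-11,dy=+18->D; (2,9):dx=-5,dy=+17->D
  (2,10):dx=-1,dy=+8->D; (3,4):dx=-3,dy=+5->D; (3,5):dx=-5,dy=+3->D; (3,6):dx=-7,dy=+7->D
  (3,7):dx=-6,dy=-2->C; (3,8):dx=-8,dy=+11->D; (3,9):dx=-2,dy=+10->D; (3,10):dx=+2,dy=+1->C
  (4,5):dx=-2,dy=-2->C; (4,6):dx=-4,dy=+2->D; (4,7):dx=-3,dy=-7->C; (4,8):dx=-5,dy=+6->D
  (4,9):dx=+1,dy=+5->C; (4,10):dx=+5,dy=-4->D; (5,6):dx=-2,dy=+4->D; (5,7):dx=-1,dy=-5->C
  (5,8):dx=-3,dy=+8->D; (5,9):dx=+3,dy=+7->C; (5,10):dx=+7,dy=-2->D; (6,7):dx=+1,dy=-9->D
  (6,8):dx=-1,dy=+4->D; (6,9):dx=+5,dy=+3->C; (6,10):dx=+9,dy=-6->D; (7,8):dx=-2,dy=+13->D
  (7,9):dx=+4,dy=+12->C; (7,10):dx=+8,dy=+3->C; (8,9):dx=+6,dy=-1->D; (8,10):dx=+10,dy=-10->D
  (9,10):dx=+4,dy=-9->D
Step 2: C = 11, D = 34, total pairs = 45.
Step 3: tau = (C - D)/(n(n-1)/2) = (11 - 34)/45 = -0.511111.
Step 4: Exact two-sided p-value (enumerate n! = 3628800 permutations of y under H0): p = 0.046623.
Step 5: alpha = 0.1. reject H0.

tau_b = -0.5111 (C=11, D=34), p = 0.046623, reject H0.


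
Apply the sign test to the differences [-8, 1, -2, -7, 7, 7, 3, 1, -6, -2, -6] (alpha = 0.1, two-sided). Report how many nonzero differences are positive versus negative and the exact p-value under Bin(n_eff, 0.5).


Step 1: Discard zero differences. Original n = 11; n_eff = number of nonzero differences = 11.
Nonzero differences (with sign): -8, +1, -2, -7, +7, +7, +3, +1, -6, -2, -6
Step 2: Count signs: positive = 5, negative = 6.
Step 3: Under H0: P(positive) = 0.5, so the number of positives S ~ Bin(11, 0.5).
Step 4: Two-sided exact p-value = sum of Bin(11,0.5) probabilities at or below the observed probability = 1.000000.
Step 5: alpha = 0.1. fail to reject H0.

n_eff = 11, pos = 5, neg = 6, p = 1.000000, fail to reject H0.


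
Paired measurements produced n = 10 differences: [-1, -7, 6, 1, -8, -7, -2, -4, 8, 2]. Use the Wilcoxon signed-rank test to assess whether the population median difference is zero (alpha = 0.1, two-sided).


Step 1: Drop any zero differences (none here) and take |d_i|.
|d| = [1, 7, 6, 1, 8, 7, 2, 4, 8, 2]
Step 2: Midrank |d_i| (ties get averaged ranks).
ranks: |1|->1.5, |7|->7.5, |6|->6, |1|->1.5, |8|->9.5, |7|->7.5, |2|->3.5, |4|->5, |8|->9.5, |2|->3.5
Step 3: Attach original signs; sum ranks with positive sign and with negative sign.
W+ = 6 + 1.5 + 9.5 + 3.5 = 20.5
W- = 1.5 + 7.5 + 9.5 + 7.5 + 3.5 + 5 = 34.5
(Check: W+ + W- = 55 should equal n(n+1)/2 = 55.)
Step 4: Test statistic W = min(W+, W-) = 20.5.
Step 5: Ties in |d|, so use the tie-corrected normal approximation.
        E[W] = n(n+1)/4 = 10*11/4 = 27.5.
        Tie groups: |d|=1 (t=2), |d|=2 (t=2), |d|=7 (t=2), |d|=8 (t=2); sum(t^3 - t) = 24.
        Var[W] = n(n+1)(2n+1)/24 - sum(t^3-t)/48 = 2310/24 - 24/48 = 95.75.
        z = (W - E[W]) / sqrt(Var[W]) = (20.5 - 27.5) / 9.7852 = -0.7154.
        Two-sided p = 2*Phi(z) = 0.474383.
Step 6: alpha = 0.1. fail to reject H0.

W+ = 20.5, W- = 34.5, W = min = 20.5, p = 0.474383, fail to reject H0.


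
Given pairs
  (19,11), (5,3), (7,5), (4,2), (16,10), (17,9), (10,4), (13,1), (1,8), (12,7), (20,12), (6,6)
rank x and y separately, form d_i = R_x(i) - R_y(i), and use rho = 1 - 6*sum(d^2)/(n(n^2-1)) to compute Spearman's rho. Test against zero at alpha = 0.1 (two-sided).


Step 1: Rank x and y separately (midranks; no ties here).
rank(x): 19->11, 5->3, 7->5, 4->2, 16->9, 17->10, 10->6, 13->8, 1->1, 12->7, 20->12, 6->4
rank(y): 11->11, 3->3, 5->5, 2->2, 10->10, 9->9, 4->4, 1->1, 8->8, 7->7, 12->12, 6->6
Step 2: d_i = R_x(i) - R_y(i); compute d_i^2.
  (11-11)^2=0, (3-3)^2=0, (5-5)^2=0, (2-2)^2=0, (9-10)^2=1, (10-9)^2=1, (6-4)^2=4, (8-1)^2=49, (1-8)^2=49, (7-7)^2=0, (12-12)^2=0, (4-6)^2=4
sum(d^2) = 108.
Step 3: rho = 1 - 6*108 / (12*(12^2 - 1)) = 1 - 648/1716 = 0.622378.
Step 4: Under H0, t = rho * sqrt((n-2)/(1-rho^2)) = 2.5145 ~ t(10).
Step 5: Two-sided p-value from the t-distribution with 10 df = 0.030676.
Step 6: alpha = 0.1. reject H0.

rho = 0.6224, p = 0.030676, reject H0 at alpha = 0.1.


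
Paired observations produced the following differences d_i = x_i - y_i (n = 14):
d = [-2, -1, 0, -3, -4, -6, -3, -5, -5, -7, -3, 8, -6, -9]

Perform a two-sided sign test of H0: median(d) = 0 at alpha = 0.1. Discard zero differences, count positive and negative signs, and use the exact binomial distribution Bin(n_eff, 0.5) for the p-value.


Step 1: Discard zero differences. Original n = 14; n_eff = number of nonzero differences = 13.
Nonzero differences (with sign): -2, -1, -3, -4, -6, -3, -5, -5, -7, -3, +8, -6, -9
Step 2: Count signs: positive = 1, negative = 12.
Step 3: Under H0: P(positive) = 0.5, so the number of positives S ~ Bin(13, 0.5).
Step 4: Two-sided exact p-value = sum of Bin(13,0.5) probabilities at or below the observed probability = 0.003418.
Step 5: alpha = 0.1. reject H0.

n_eff = 13, pos = 1, neg = 12, p = 0.003418, reject H0.


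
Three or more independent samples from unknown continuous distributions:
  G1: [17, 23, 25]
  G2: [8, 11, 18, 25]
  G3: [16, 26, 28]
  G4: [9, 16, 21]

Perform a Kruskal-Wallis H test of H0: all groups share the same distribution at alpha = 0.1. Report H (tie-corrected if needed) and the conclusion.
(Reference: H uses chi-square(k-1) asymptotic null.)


Step 1: Combine all N = 13 observations and assign midranks.
sorted (value, group, rank): (8,G2,1), (9,G4,2), (11,G2,3), (16,G3,4.5), (16,G4,4.5), (17,G1,6), (18,G2,7), (21,G4,8), (23,G1,9), (25,G1,10.5), (25,G2,10.5), (26,G3,12), (28,G3,13)
Step 2: Sum ranks within each group.
R_1 = 25.5 (n_1 = 3)
R_2 = 21.5 (n_2 = 4)
R_3 = 29.5 (n_3 = 3)
R_4 = 14.5 (n_4 = 3)
Step 3: H = 12/(N(N+1)) * sum(R_i^2/n_i) - 3(N+1)
     = 12/(13*14) * (25.5^2/3 + 21.5^2/4 + 29.5^2/3 + 14.5^2/3) - 3*14
     = 0.065934 * 692.479 - 42
     = 3.657967.
Step 4: Ties present; correction factor C = 1 - 12/(13^3 - 13) = 0.994505. Corrected H = 3.657967 / 0.994505 = 3.678177.
Step 5: Under H0, H ~ chi^2(3); p-value = 0.298378.
Step 6: alpha = 0.1. fail to reject H0.

H = 3.6782, df = 3, p = 0.298378, fail to reject H0.


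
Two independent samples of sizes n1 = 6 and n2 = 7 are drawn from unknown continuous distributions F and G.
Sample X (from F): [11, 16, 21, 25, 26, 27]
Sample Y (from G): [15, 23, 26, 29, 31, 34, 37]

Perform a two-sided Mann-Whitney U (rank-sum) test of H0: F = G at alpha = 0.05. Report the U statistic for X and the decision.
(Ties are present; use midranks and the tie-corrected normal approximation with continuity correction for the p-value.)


Step 1: Combine and sort all 13 observations; assign midranks.
sorted (value, group): (11,X), (15,Y), (16,X), (21,X), (23,Y), (25,X), (26,X), (26,Y), (27,X), (29,Y), (31,Y), (34,Y), (37,Y)
ranks: 11->1, 15->2, 16->3, 21->4, 23->5, 25->6, 26->7.5, 26->7.5, 27->9, 29->10, 31->11, 34->12, 37->13
Step 2: Rank sum for X: R1 = 1 + 3 + 4 + 6 + 7.5 + 9 = 30.5.
Step 3: U_X = R1 - n1(n1+1)/2 = 30.5 - 6*7/2 = 30.5 - 21 = 9.5.
       U_Y = n1*n2 - U_X = 42 - 9.5 = 32.5.
Step 4: Ties are present, so use the tie-corrected normal approximation (with continuity correction) for the p-value.
Step 5: p-value = 0.115582; compare to alpha = 0.05. fail to reject H0.

U_X = 9.5, p = 0.115582, fail to reject H0 at alpha = 0.05.


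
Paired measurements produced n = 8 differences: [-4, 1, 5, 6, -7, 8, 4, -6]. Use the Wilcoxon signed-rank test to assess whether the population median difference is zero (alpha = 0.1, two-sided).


Step 1: Drop any zero differences (none here) and take |d_i|.
|d| = [4, 1, 5, 6, 7, 8, 4, 6]
Step 2: Midrank |d_i| (ties get averaged ranks).
ranks: |4|->2.5, |1|->1, |5|->4, |6|->5.5, |7|->7, |8|->8, |4|->2.5, |6|->5.5
Step 3: Attach original signs; sum ranks with positive sign and with negative sign.
W+ = 1 + 4 + 5.5 + 8 + 2.5 = 21
W- = 2.5 + 7 + 5.5 = 15
(Check: W+ + W- = 36 should equal n(n+1)/2 = 36.)
Step 4: Test statistic W = min(W+, W-) = 15.
Step 5: Ties in |d|, so use the tie-corrected normal approximation.
        E[W] = n(n+1)/4 = 8*9/4 = 18.
        Tie groups: |d|=4 (t=2), |d|=6 (t=2); sum(t^3 - t) = 12.
        Var[W] = n(n+1)(2n+1)/24 - sum(t^3-t)/48 = 1224/24 - 12/48 = 50.75.
        z = (W - E[W]) / sqrt(Var[W]) = (15 - 18) / 7.1239 = -0.4211.
        Two-sided p = 2*Phi(z) = 0.673669.
Step 6: alpha = 0.1. fail to reject H0.

W+ = 21, W- = 15, W = min = 15, p = 0.673669, fail to reject H0.


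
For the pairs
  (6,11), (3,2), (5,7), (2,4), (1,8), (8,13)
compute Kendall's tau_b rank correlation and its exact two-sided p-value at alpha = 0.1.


Step 1: Enumerate the 15 unordered pairs (i,j) with i<j and classify each by sign(x_j-x_i) * sign(y_j-y_i).
  (1,2):dx=-3,dy=-9->C; (1,3):dx=-1,dy=-4->C; (1,4):dx=-4,dy=-7->C; (1,5):dx=-5,dy=-3->C
  (1,6):dx=+2,dy=+2->C; (2,3):dx=+2,dy=+5->C; (2,4):dx=-1,dy=+2->D; (2,5):dx=-2,dy=+6->D
  (2,6):dx=+5,dy=+11->C; (3,4):dx=-3,dy=-3->C; (3,5):dx=-4,dy=+1->D; (3,6):dx=+3,dy=+6->C
  (4,5):dx=-1,dy=+4->D; (4,6):dx=+6,dy=+9->C; (5,6):dx=+7,dy=+5->C
Step 2: C = 11, D = 4, total pairs = 15.
Step 3: tau = (C - D)/(n(n-1)/2) = (11 - 4)/15 = 0.466667.
Step 4: Exact two-sided p-value (enumerate n! = 720 permutations of y under H0): p = 0.272222.
Step 5: alpha = 0.1. fail to reject H0.

tau_b = 0.4667 (C=11, D=4), p = 0.272222, fail to reject H0.


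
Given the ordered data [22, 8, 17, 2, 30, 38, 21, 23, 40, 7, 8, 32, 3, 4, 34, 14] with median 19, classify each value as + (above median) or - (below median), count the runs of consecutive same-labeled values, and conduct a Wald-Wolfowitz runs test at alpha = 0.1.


Step 1: Compute median = 19; label A = above, B = below.
Labels in order: ABBBAAAAABBABBAB  (n_A = 8, n_B = 8)
Step 2: Count runs R = 8.
Step 3: Under H0 (random ordering), E[R] = 2*n_A*n_B/(n_A+n_B) + 1 = 2*8*8/16 + 1 = 9.0000.
        Var[R] = 2*n_A*n_B*(2*n_A*n_B - n_A - n_B) / ((n_A+n_B)^2 * (n_A+n_B-1)) = 14336/3840 = 3.7333.
        SD[R] = 1.9322.
Step 4: Continuity-corrected z = (R + 0.5 - E[R]) / SD[R] = (8 + 0.5 - 9.0000) / 1.9322 = -0.2588.
Step 5: Two-sided p-value via normal approximation = 2*(1 - Phi(|z|)) = 0.795809.
Step 6: alpha = 0.1. fail to reject H0.

R = 8, z = -0.2588, p = 0.795809, fail to reject H0.


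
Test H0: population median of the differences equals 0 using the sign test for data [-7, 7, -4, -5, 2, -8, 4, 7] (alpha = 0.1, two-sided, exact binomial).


Step 1: Discard zero differences. Original n = 8; n_eff = number of nonzero differences = 8.
Nonzero differences (with sign): -7, +7, -4, -5, +2, -8, +4, +7
Step 2: Count signs: positive = 4, negative = 4.
Step 3: Under H0: P(positive) = 0.5, so the number of positives S ~ Bin(8, 0.5).
Step 4: Two-sided exact p-value = sum of Bin(8,0.5) probabilities at or below the observed probability = 1.000000.
Step 5: alpha = 0.1. fail to reject H0.

n_eff = 8, pos = 4, neg = 4, p = 1.000000, fail to reject H0.


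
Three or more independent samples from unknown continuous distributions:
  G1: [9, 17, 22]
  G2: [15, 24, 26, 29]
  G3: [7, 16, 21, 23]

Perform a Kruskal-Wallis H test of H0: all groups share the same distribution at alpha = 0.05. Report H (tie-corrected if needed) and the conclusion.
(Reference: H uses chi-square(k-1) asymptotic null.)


Step 1: Combine all N = 11 observations and assign midranks.
sorted (value, group, rank): (7,G3,1), (9,G1,2), (15,G2,3), (16,G3,4), (17,G1,5), (21,G3,6), (22,G1,7), (23,G3,8), (24,G2,9), (26,G2,10), (29,G2,11)
Step 2: Sum ranks within each group.
R_1 = 14 (n_1 = 3)
R_2 = 33 (n_2 = 4)
R_3 = 19 (n_3 = 4)
Step 3: H = 12/(N(N+1)) * sum(R_i^2/n_i) - 3(N+1)
     = 12/(11*12) * (14^2/3 + 33^2/4 + 19^2/4) - 3*12
     = 0.090909 * 427.833 - 36
     = 2.893939.
Step 4: No ties, so H is used without correction.
Step 5: Under H0, H ~ chi^2(2); p-value = 0.235282.
Step 6: alpha = 0.05. fail to reject H0.

H = 2.8939, df = 2, p = 0.235282, fail to reject H0.


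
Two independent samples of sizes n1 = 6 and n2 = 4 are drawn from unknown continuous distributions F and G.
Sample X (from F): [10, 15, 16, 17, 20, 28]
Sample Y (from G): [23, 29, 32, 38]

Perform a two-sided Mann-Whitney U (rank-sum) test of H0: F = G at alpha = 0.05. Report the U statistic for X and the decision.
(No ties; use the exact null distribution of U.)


Step 1: Combine and sort all 10 observations; assign midranks.
sorted (value, group): (10,X), (15,X), (16,X), (17,X), (20,X), (23,Y), (28,X), (29,Y), (32,Y), (38,Y)
ranks: 10->1, 15->2, 16->3, 17->4, 20->5, 23->6, 28->7, 29->8, 32->9, 38->10
Step 2: Rank sum for X: R1 = 1 + 2 + 3 + 4 + 5 + 7 = 22.
Step 3: U_X = R1 - n1(n1+1)/2 = 22 - 6*7/2 = 22 - 21 = 1.
       U_Y = n1*n2 - U_X = 24 - 1 = 23.
Step 4: No ties, so the exact null distribution of U (based on enumerating the C(10,6) = 210 equally likely rank assignments) gives the two-sided p-value.
Step 5: p-value = 0.019048; compare to alpha = 0.05. reject H0.

U_X = 1, p = 0.019048, reject H0 at alpha = 0.05.


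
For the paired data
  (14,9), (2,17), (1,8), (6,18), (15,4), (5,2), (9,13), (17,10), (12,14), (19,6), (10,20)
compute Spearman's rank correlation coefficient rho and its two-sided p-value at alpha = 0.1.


Step 1: Rank x and y separately (midranks; no ties here).
rank(x): 14->8, 2->2, 1->1, 6->4, 15->9, 5->3, 9->5, 17->10, 12->7, 19->11, 10->6
rank(y): 9->5, 17->9, 8->4, 18->10, 4->2, 2->1, 13->7, 10->6, 14->8, 6->3, 20->11
Step 2: d_i = R_x(i) - R_y(i); compute d_i^2.
  (8-5)^2=9, (2-9)^2=49, (1-4)^2=9, (4-10)^2=36, (9-2)^2=49, (3-1)^2=4, (5-7)^2=4, (10-6)^2=16, (7-8)^2=1, (11-3)^2=64, (6-11)^2=25
sum(d^2) = 266.
Step 3: rho = 1 - 6*266 / (11*(11^2 - 1)) = 1 - 1596/1320 = -0.209091.
Step 4: Under H0, t = rho * sqrt((n-2)/(1-rho^2)) = -0.6415 ~ t(9).
Step 5: Two-sided p-value from the t-distribution with 9 df = 0.537221.
Step 6: alpha = 0.1. fail to reject H0.

rho = -0.2091, p = 0.537221, fail to reject H0 at alpha = 0.1.


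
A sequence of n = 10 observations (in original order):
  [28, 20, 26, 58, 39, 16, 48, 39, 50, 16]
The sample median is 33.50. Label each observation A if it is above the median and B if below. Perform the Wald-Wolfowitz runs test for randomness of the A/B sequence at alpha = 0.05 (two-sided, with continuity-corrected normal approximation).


Step 1: Compute median = 33.50; label A = above, B = below.
Labels in order: BBBAABAAAB  (n_A = 5, n_B = 5)
Step 2: Count runs R = 5.
Step 3: Under H0 (random ordering), E[R] = 2*n_A*n_B/(n_A+n_B) + 1 = 2*5*5/10 + 1 = 6.0000.
        Var[R] = 2*n_A*n_B*(2*n_A*n_B - n_A - n_B) / ((n_A+n_B)^2 * (n_A+n_B-1)) = 2000/900 = 2.2222.
        SD[R] = 1.4907.
Step 4: Continuity-corrected z = (R + 0.5 - E[R]) / SD[R] = (5 + 0.5 - 6.0000) / 1.4907 = -0.3354.
Step 5: Two-sided p-value via normal approximation = 2*(1 - Phi(|z|)) = 0.737316.
Step 6: alpha = 0.05. fail to reject H0.

R = 5, z = -0.3354, p = 0.737316, fail to reject H0.


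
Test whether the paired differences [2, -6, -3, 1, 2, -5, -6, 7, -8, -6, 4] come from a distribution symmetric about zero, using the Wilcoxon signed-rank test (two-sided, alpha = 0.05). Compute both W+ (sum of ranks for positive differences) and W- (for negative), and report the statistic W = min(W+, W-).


Step 1: Drop any zero differences (none here) and take |d_i|.
|d| = [2, 6, 3, 1, 2, 5, 6, 7, 8, 6, 4]
Step 2: Midrank |d_i| (ties get averaged ranks).
ranks: |2|->2.5, |6|->8, |3|->4, |1|->1, |2|->2.5, |5|->6, |6|->8, |7|->10, |8|->11, |6|->8, |4|->5
Step 3: Attach original signs; sum ranks with positive sign and with negative sign.
W+ = 2.5 + 1 + 2.5 + 10 + 5 = 21
W- = 8 + 4 + 6 + 8 + 11 + 8 = 45
(Check: W+ + W- = 66 should equal n(n+1)/2 = 66.)
Step 4: Test statistic W = min(W+, W-) = 21.
Step 5: Ties in |d|, so use the tie-corrected normal approximation.
        E[W] = n(n+1)/4 = 11*12/4 = 33.
        Tie groups: |d|=2 (t=2), |d|=6 (t=3); sum(t^3 - t) = 30.
        Var[W] = n(n+1)(2n+1)/24 - sum(t^3-t)/48 = 3036/24 - 30/48 = 125.875.
        z = (W - E[W]) / sqrt(Var[W]) = (21 - 33) / 11.2194 = -1.0696.
        Two-sided p = 2*Phi(z) = 0.284810.
Step 6: alpha = 0.05. fail to reject H0.

W+ = 21, W- = 45, W = min = 21, p = 0.284810, fail to reject H0.


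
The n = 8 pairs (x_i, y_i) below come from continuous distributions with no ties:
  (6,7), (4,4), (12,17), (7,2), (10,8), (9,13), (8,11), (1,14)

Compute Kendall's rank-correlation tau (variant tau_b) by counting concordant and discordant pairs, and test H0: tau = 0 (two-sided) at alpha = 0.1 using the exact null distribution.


Step 1: Enumerate the 28 unordered pairs (i,j) with i<j and classify each by sign(x_j-x_i) * sign(y_j-y_i).
  (1,2):dx=-2,dy=-3->C; (1,3):dx=+6,dy=+10->C; (1,4):dx=+1,dy=-5->D; (1,5):dx=+4,dy=+1->C
  (1,6):dx=+3,dy=+6->C; (1,7):dx=+2,dy=+4->C; (1,8):dx=-5,dy=+7->D; (2,3):dx=+8,dy=+13->C
  (2,4):dx=+3,dy=-2->D; (2,5):dx=+6,dy=+4->C; (2,6):dx=+5,dy=+9->C; (2,7):dx=+4,dy=+7->C
  (2,8):dx=-3,dy=+10->D; (3,4):dx=-5,dy=-15->C; (3,5):dx=-2,dy=-9->C; (3,6):dx=-3,dy=-4->C
  (3,7):dx=-4,dy=-6->C; (3,8):dx=-11,dy=-3->C; (4,5):dx=+3,dy=+6->C; (4,6):dx=+2,dy=+11->C
  (4,7):dx=+1,dy=+9->C; (4,8):dx=-6,dy=+12->D; (5,6):dx=-1,dy=+5->D; (5,7):dx=-2,dy=+3->D
  (5,8):dx=-9,dy=+6->D; (6,7):dx=-1,dy=-2->C; (6,8):dx=-8,dy=+1->D; (7,8):dx=-7,dy=+3->D
Step 2: C = 18, D = 10, total pairs = 28.
Step 3: tau = (C - D)/(n(n-1)/2) = (18 - 10)/28 = 0.285714.
Step 4: Exact two-sided p-value (enumerate n! = 40320 permutations of y under H0): p = 0.398760.
Step 5: alpha = 0.1. fail to reject H0.

tau_b = 0.2857 (C=18, D=10), p = 0.398760, fail to reject H0.


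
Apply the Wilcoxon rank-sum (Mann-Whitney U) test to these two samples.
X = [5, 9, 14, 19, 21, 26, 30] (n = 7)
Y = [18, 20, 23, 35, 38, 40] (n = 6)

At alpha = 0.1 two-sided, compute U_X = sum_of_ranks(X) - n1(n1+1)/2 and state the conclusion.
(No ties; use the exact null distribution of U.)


Step 1: Combine and sort all 13 observations; assign midranks.
sorted (value, group): (5,X), (9,X), (14,X), (18,Y), (19,X), (20,Y), (21,X), (23,Y), (26,X), (30,X), (35,Y), (38,Y), (40,Y)
ranks: 5->1, 9->2, 14->3, 18->4, 19->5, 20->6, 21->7, 23->8, 26->9, 30->10, 35->11, 38->12, 40->13
Step 2: Rank sum for X: R1 = 1 + 2 + 3 + 5 + 7 + 9 + 10 = 37.
Step 3: U_X = R1 - n1(n1+1)/2 = 37 - 7*8/2 = 37 - 28 = 9.
       U_Y = n1*n2 - U_X = 42 - 9 = 33.
Step 4: No ties, so the exact null distribution of U (based on enumerating the C(13,7) = 1716 equally likely rank assignments) gives the two-sided p-value.
Step 5: p-value = 0.101399; compare to alpha = 0.1. fail to reject H0.

U_X = 9, p = 0.101399, fail to reject H0 at alpha = 0.1.


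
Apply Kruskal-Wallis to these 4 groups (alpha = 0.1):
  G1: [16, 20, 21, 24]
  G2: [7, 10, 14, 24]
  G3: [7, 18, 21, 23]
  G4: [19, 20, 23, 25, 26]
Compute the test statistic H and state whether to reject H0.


Step 1: Combine all N = 17 observations and assign midranks.
sorted (value, group, rank): (7,G2,1.5), (7,G3,1.5), (10,G2,3), (14,G2,4), (16,G1,5), (18,G3,6), (19,G4,7), (20,G1,8.5), (20,G4,8.5), (21,G1,10.5), (21,G3,10.5), (23,G3,12.5), (23,G4,12.5), (24,G1,14.5), (24,G2,14.5), (25,G4,16), (26,G4,17)
Step 2: Sum ranks within each group.
R_1 = 38.5 (n_1 = 4)
R_2 = 23 (n_2 = 4)
R_3 = 30.5 (n_3 = 4)
R_4 = 61 (n_4 = 5)
Step 3: H = 12/(N(N+1)) * sum(R_i^2/n_i) - 3(N+1)
     = 12/(17*18) * (38.5^2/4 + 23^2/4 + 30.5^2/4 + 61^2/5) - 3*18
     = 0.039216 * 1479.58 - 54
     = 4.022549.
Step 4: Ties present; correction factor C = 1 - 30/(17^3 - 17) = 0.993873. Corrected H = 4.022549 / 0.993873 = 4.047349.
Step 5: Under H0, H ~ chi^2(3); p-value = 0.256396.
Step 6: alpha = 0.1. fail to reject H0.

H = 4.0473, df = 3, p = 0.256396, fail to reject H0.


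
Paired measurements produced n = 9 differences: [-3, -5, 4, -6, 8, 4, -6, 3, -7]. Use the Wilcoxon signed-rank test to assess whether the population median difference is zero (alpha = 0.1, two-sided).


Step 1: Drop any zero differences (none here) and take |d_i|.
|d| = [3, 5, 4, 6, 8, 4, 6, 3, 7]
Step 2: Midrank |d_i| (ties get averaged ranks).
ranks: |3|->1.5, |5|->5, |4|->3.5, |6|->6.5, |8|->9, |4|->3.5, |6|->6.5, |3|->1.5, |7|->8
Step 3: Attach original signs; sum ranks with positive sign and with negative sign.
W+ = 3.5 + 9 + 3.5 + 1.5 = 17.5
W- = 1.5 + 5 + 6.5 + 6.5 + 8 = 27.5
(Check: W+ + W- = 45 should equal n(n+1)/2 = 45.)
Step 4: Test statistic W = min(W+, W-) = 17.5.
Step 5: Ties in |d|, so use the tie-corrected normal approximation.
        E[W] = n(n+1)/4 = 9*10/4 = 22.5.
        Tie groups: |d|=3 (t=2), |d|=4 (t=2), |d|=6 (t=2); sum(t^3 - t) = 18.
        Var[W] = n(n+1)(2n+1)/24 - sum(t^3-t)/48 = 1710/24 - 18/48 = 70.875.
        z = (W - E[W]) / sqrt(Var[W]) = (17.5 - 22.5) / 8.4187 = -0.5939.
        Two-sided p = 2*Phi(z) = 0.552570.
Step 6: alpha = 0.1. fail to reject H0.

W+ = 17.5, W- = 27.5, W = min = 17.5, p = 0.552570, fail to reject H0.


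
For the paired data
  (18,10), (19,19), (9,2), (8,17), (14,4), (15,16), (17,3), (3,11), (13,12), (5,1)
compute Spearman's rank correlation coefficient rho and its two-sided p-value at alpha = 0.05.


Step 1: Rank x and y separately (midranks; no ties here).
rank(x): 18->9, 19->10, 9->4, 8->3, 14->6, 15->7, 17->8, 3->1, 13->5, 5->2
rank(y): 10->5, 19->10, 2->2, 17->9, 4->4, 16->8, 3->3, 11->6, 12->7, 1->1
Step 2: d_i = R_x(i) - R_y(i); compute d_i^2.
  (9-5)^2=16, (10-10)^2=0, (4-2)^2=4, (3-9)^2=36, (6-4)^2=4, (7-8)^2=1, (8-3)^2=25, (1-6)^2=25, (5-7)^2=4, (2-1)^2=1
sum(d^2) = 116.
Step 3: rho = 1 - 6*116 / (10*(10^2 - 1)) = 1 - 696/990 = 0.296970.
Step 4: Under H0, t = rho * sqrt((n-2)/(1-rho^2)) = 0.8796 ~ t(8).
Step 5: Two-sided p-value from the t-distribution with 8 df = 0.404702.
Step 6: alpha = 0.05. fail to reject H0.

rho = 0.2970, p = 0.404702, fail to reject H0 at alpha = 0.05.


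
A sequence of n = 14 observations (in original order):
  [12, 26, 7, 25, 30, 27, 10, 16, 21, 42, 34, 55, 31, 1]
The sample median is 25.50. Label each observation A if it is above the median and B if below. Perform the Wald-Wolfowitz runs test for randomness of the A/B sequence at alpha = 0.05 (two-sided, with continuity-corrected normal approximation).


Step 1: Compute median = 25.50; label A = above, B = below.
Labels in order: BABBAABBBAAAAB  (n_A = 7, n_B = 7)
Step 2: Count runs R = 7.
Step 3: Under H0 (random ordering), E[R] = 2*n_A*n_B/(n_A+n_B) + 1 = 2*7*7/14 + 1 = 8.0000.
        Var[R] = 2*n_A*n_B*(2*n_A*n_B - n_A - n_B) / ((n_A+n_B)^2 * (n_A+n_B-1)) = 8232/2548 = 3.2308.
        SD[R] = 1.7974.
Step 4: Continuity-corrected z = (R + 0.5 - E[R]) / SD[R] = (7 + 0.5 - 8.0000) / 1.7974 = -0.2782.
Step 5: Two-sided p-value via normal approximation = 2*(1 - Phi(|z|)) = 0.780879.
Step 6: alpha = 0.05. fail to reject H0.

R = 7, z = -0.2782, p = 0.780879, fail to reject H0.


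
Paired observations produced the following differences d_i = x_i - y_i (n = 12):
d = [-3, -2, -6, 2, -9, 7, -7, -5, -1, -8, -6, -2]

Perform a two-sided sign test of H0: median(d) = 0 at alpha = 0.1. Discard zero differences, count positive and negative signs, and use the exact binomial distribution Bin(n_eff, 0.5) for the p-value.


Step 1: Discard zero differences. Original n = 12; n_eff = number of nonzero differences = 12.
Nonzero differences (with sign): -3, -2, -6, +2, -9, +7, -7, -5, -1, -8, -6, -2
Step 2: Count signs: positive = 2, negative = 10.
Step 3: Under H0: P(positive) = 0.5, so the number of positives S ~ Bin(12, 0.5).
Step 4: Two-sided exact p-value = sum of Bin(12,0.5) probabilities at or below the observed probability = 0.038574.
Step 5: alpha = 0.1. reject H0.

n_eff = 12, pos = 2, neg = 10, p = 0.038574, reject H0.


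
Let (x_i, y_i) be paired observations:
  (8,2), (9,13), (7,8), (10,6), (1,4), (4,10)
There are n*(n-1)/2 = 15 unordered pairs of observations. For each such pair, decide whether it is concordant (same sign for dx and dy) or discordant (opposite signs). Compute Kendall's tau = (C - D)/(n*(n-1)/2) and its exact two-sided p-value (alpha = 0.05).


Step 1: Enumerate the 15 unordered pairs (i,j) with i<j and classify each by sign(x_j-x_i) * sign(y_j-y_i).
  (1,2):dx=+1,dy=+11->C; (1,3):dx=-1,dy=+6->D; (1,4):dx=+2,dy=+4->C; (1,5):dx=-7,dy=+2->D
  (1,6):dx=-4,dy=+8->D; (2,3):dx=-2,dy=-5->C; (2,4):dx=+1,dy=-7->D; (2,5):dx=-8,dy=-9->C
  (2,6):dx=-5,dy=-3->C; (3,4):dx=+3,dy=-2->D; (3,5):dx=-6,dy=-4->C; (3,6):dx=-3,dy=+2->D
  (4,5):dx=-9,dy=-2->C; (4,6):dx=-6,dy=+4->D; (5,6):dx=+3,dy=+6->C
Step 2: C = 8, D = 7, total pairs = 15.
Step 3: tau = (C - D)/(n(n-1)/2) = (8 - 7)/15 = 0.066667.
Step 4: Exact two-sided p-value (enumerate n! = 720 permutations of y under H0): p = 1.000000.
Step 5: alpha = 0.05. fail to reject H0.

tau_b = 0.0667 (C=8, D=7), p = 1.000000, fail to reject H0.


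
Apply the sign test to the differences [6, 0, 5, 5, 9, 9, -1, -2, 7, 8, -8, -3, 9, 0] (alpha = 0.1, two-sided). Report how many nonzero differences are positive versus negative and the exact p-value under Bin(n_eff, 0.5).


Step 1: Discard zero differences. Original n = 14; n_eff = number of nonzero differences = 12.
Nonzero differences (with sign): +6, +5, +5, +9, +9, -1, -2, +7, +8, -8, -3, +9
Step 2: Count signs: positive = 8, negative = 4.
Step 3: Under H0: P(positive) = 0.5, so the number of positives S ~ Bin(12, 0.5).
Step 4: Two-sided exact p-value = sum of Bin(12,0.5) probabilities at or below the observed probability = 0.387695.
Step 5: alpha = 0.1. fail to reject H0.

n_eff = 12, pos = 8, neg = 4, p = 0.387695, fail to reject H0.


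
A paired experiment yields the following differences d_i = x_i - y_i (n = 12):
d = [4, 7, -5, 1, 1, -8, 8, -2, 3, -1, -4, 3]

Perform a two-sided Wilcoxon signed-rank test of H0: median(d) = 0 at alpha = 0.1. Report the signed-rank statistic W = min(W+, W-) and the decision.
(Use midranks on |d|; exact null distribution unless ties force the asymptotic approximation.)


Step 1: Drop any zero differences (none here) and take |d_i|.
|d| = [4, 7, 5, 1, 1, 8, 8, 2, 3, 1, 4, 3]
Step 2: Midrank |d_i| (ties get averaged ranks).
ranks: |4|->7.5, |7|->10, |5|->9, |1|->2, |1|->2, |8|->11.5, |8|->11.5, |2|->4, |3|->5.5, |1|->2, |4|->7.5, |3|->5.5
Step 3: Attach original signs; sum ranks with positive sign and with negative sign.
W+ = 7.5 + 10 + 2 + 2 + 11.5 + 5.5 + 5.5 = 44
W- = 9 + 11.5 + 4 + 2 + 7.5 = 34
(Check: W+ + W- = 78 should equal n(n+1)/2 = 78.)
Step 4: Test statistic W = min(W+, W-) = 34.
Step 5: Ties in |d|, so use the tie-corrected normal approximation.
        E[W] = n(n+1)/4 = 12*13/4 = 39.
        Tie groups: |d|=1 (t=3), |d|=3 (t=2), |d|=4 (t=2), |d|=8 (t=2); sum(t^3 - t) = 42.
        Var[W] = n(n+1)(2n+1)/24 - sum(t^3-t)/48 = 3900/24 - 42/48 = 161.625.
        z = (W - E[W]) / sqrt(Var[W]) = (34 - 39) / 12.7132 = -0.3933.
        Two-sided p = 2*Phi(z) = 0.694103.
Step 6: alpha = 0.1. fail to reject H0.

W+ = 44, W- = 34, W = min = 34, p = 0.694103, fail to reject H0.
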